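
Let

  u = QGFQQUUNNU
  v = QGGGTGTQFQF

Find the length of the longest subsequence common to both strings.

Match Q [1,1]; then G [2,6]; then F [3,9]; then Q [4,10] — 4 characters in the same relative order in both. The LCS DP gives dp[10][11] = 4, so this is optimal.

4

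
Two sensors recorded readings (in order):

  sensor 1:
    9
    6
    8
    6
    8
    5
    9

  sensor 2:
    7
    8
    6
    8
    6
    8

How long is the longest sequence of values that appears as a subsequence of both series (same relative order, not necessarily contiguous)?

4

Match 6 at sensor 1[2]=sensor 2[3] → 8 at sensor 1[3]=sensor 2[4] → 6 at sensor 1[4]=sensor 2[5] → 8 at sensor 1[5]=sensor 2[6] — 4 values in the same relative order in both. Since dp[7][6] = 4, nothing longer is possible.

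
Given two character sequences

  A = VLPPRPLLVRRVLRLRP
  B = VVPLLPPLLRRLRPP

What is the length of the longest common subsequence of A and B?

11

One common subsequence of length 11: V (A #1, B #2); then L (A #2, B #5); then P (A #4, B #6); then P (A #6, B #7); then L (A #7, B #8); then L (A #8, B #9); then R (A #10, B #10); then R (A #11, B #11); then L (A #13, B #12); then R (A #14, B #13); then P (A #17, B #15), and the DP table's final entry dp[17][15] is also 11, so no common subsequence is longer.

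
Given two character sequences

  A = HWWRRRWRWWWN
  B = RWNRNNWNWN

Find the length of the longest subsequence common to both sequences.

6

Match R (A #6, B #1) → W (A #7, B #2) → R (A #8, B #4) → W (A #9, B #7) → W (A #11, B #9) → N (A #12, B #10) — 6 characters in the same relative order in both. The LCS DP gives dp[12][10] = 6, so this is optimal.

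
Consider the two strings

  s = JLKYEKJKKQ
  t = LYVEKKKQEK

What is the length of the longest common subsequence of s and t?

Let dp[i][j] be the LCS length of the first i characters of s and the first j characters of t. dp[i][j] = dp[i-1][j-1]+1 when the i-th and j-th characters match, else max(dp[i-1][j], dp[i][j-1]).
    ·  L  Y  V  E  K  K  K  Q  E  K
 ·  0  0  0  0  0  0  0  0  0  0  0
 J  0  0  0  0  0  0  0  0  0  0  0
 L  0  1  1  1  1  1  1  1  1  1  1
 K  0  1  1  1  1  2  2  2  2  2  2
 Y  0  1  2  2  2  2  2  2  2  2  2
 E  0  1  2  2  3  3  3  3  3  3  3
 K  0  1  2  2  3  4  4  4  4  4  4
 J  0  1  2  2  3  4  4  4  4  4  4
 K  0  1  2  2  3  4  5  5  5  5  5
 K  0  1  2  2  3  4  5  6  6  6  6
 Q  0  1  2  2  3  4  5  6  7  7  7
dp[10][10] = 7. One LCS (by backtracking along matches): LYEKKKQ.

7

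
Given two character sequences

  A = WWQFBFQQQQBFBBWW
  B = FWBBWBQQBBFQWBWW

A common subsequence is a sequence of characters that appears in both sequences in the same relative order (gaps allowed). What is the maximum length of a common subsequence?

Match W [1,2], W [2,5], B [5,6], Q [7,7], Q [8,8], B [11,10], F [12,11], B [14,14], W [15,15], W [16,16] — 10 characters in the same relative order in both. Since dp[16][16] = 10, nothing longer is possible.

10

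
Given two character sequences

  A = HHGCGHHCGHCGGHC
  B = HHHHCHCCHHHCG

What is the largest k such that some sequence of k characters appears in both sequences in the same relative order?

Pick H (A #1, B #1), H (A #2, B #2), H (A #6, B #3), H (A #7, B #4), C (A #8, B #5), H (A #10, B #6), C (A #11, B #8), H (A #14, B #11), C (A #15, B #12); all 9 characters appear in both, in order. Since dp[15][13] = 9, nothing longer is possible.

9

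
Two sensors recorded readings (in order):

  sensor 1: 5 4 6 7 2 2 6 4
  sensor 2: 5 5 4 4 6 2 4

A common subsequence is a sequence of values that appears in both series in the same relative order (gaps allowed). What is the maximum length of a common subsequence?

5

Let dp[i][j] be the LCS length of the first i values of sensor 1 and the first j values of sensor 2. dp[i][j] = dp[i-1][j-1]+1 when the i-th and j-th values match, else max(dp[i-1][j], dp[i][j-1]).
    ·  5  5  4  4  6  2  4
 ·  0  0  0  0  0  0  0  0
 5  0  1  1  1  1  1  1  1
 4  0  1  1  2  2  2  2  2
 6  0  1  1  2  2  3  3  3
 7  0  1  1  2  2  3  3  3
 2  0  1  1  2  2  3  4  4
 2  0  1  1  2  2  3  4  4
 6  0  1  1  2  2  3  4  4
 4  0  1  1  2  3  3  4  5
dp[8][7] = 5. One LCS (by backtracking along matches): 5, 4, 6, 2, 4.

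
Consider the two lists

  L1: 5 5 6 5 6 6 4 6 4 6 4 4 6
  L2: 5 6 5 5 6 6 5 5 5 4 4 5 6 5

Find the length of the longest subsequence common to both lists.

8

Match 5 at L1[1]=L2[1], 5 at L1[2]=L2[3], 5 at L1[4]=L2[4], 6 at L1[5]=L2[5], 6 at L1[6]=L2[6], 4 at L1[7]=L2[10], 4 at L1[9]=L2[11], 6 at L1[10]=L2[13] — 8 values in the same relative order in both. Since dp[13][14] = 8, nothing longer is possible.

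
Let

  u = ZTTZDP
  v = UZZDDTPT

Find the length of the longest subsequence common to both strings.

Pick Z (u #1, v #2), Z (u #4, v #3), D (u #5, v #5), P (u #6, v #7); all 4 characters appear in both, in order. dp[6][8] = 4 confirms this is the maximum.

4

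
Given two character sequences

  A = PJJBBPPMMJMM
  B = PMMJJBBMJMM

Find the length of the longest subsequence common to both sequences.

9

Let dp[i][j] be the LCS length of the first i characters of A and the first j characters of B. dp[i][j] = dp[i-1][j-1]+1 when the i-th and j-th characters match, else max(dp[i-1][j], dp[i][j-1]).
    ·  P  M  M  J  J  B  B  M  J  M  M
 ·  0  0  0  0  0  0  0  0  0  0  0  0
 P  0  1  1  1  1  1  1  1  1  1  1  1
 J  0  1  1  1  2  2  2  2  2  2  2  2
 J  0  1  1  1  2  3  3  3  3  3  3  3
 B  0  1  1  1  2  3  4  4  4  4  4  4
 B  0  1  1  1  2  3  4  5  5  5  5  5
 P  0  1  1  1  2  3  4  5  5  5  5  5
 P  0  1  1  1  2  3  4  5  5  5  5  5
 M  0  1  2  2  2  3  4  5  6  6  6  6
 M  0  1  2  3  3  3  4  5  6  6  7  7
 J  0  1  2  3  4  4  4  5  6  7  7  7
 M  0  1  2  3  4  4  4  5  6  7  8  8
 M  0  1  2  3  4  4  4  5  6  7  8  9
dp[12][11] = 9. One LCS (by backtracking along matches): PJJBBMJMM.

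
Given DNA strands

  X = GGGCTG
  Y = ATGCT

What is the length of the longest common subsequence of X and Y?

3

One common subsequence of length 3: G at X[3]=Y[3], then C at X[4]=Y[4], then T at X[5]=Y[5], and the DP table's final entry dp[6][5] is also 3, so no common subsequence is longer.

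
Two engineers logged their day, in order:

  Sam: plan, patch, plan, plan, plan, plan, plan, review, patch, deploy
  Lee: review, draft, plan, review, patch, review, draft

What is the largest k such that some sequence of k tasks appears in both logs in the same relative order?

Taking plan at Sam[1]=Lee[3], then patch at Sam[2]=Lee[5], then review at Sam[8]=Lee[6] gives a common subsequence of length 3, and the DP table's final entry dp[10][7] is also 3, so no common subsequence is longer.

3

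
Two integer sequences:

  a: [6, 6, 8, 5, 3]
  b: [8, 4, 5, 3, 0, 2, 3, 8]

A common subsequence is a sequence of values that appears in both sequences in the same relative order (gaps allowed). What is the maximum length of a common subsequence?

3

Let dp[i][j] be the LCS length of the first i values of a and the first j values of b. dp[i][j] = dp[i-1][j-1]+1 when the i-th and j-th values match, else max(dp[i-1][j], dp[i][j-1]).
    ·  8  4  5  3  0  2  3  8
 ·  0  0  0  0  0  0  0  0  0
 6  0  0  0  0  0  0  0  0  0
 6  0  0  0  0  0  0  0  0  0
 8  0  1  1  1  1  1  1  1  1
 5  0  1  1  2  2  2  2  2  2
 3  0  1  1  2  3  3  3  3  3
dp[5][8] = 3. One LCS (by backtracking along matches): 8, 5, 3.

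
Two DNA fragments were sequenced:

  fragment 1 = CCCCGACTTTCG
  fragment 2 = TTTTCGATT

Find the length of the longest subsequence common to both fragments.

Taking C [4,5], then G [5,6], then A [6,7], then T [9,8], then T [10,9] gives a common subsequence of length 5. Since dp[12][9] = 5, nothing longer is possible.

5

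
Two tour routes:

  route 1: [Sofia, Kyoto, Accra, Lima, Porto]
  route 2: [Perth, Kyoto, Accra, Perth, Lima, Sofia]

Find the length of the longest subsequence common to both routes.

3

Pick Kyoto at route 1[2]=route 2[2], then Accra at route 1[3]=route 2[3], then Lima at route 1[4]=route 2[5]; all 3 stops appear in both, in order, and the DP table's final entry dp[5][6] is also 3, so no common subsequence is longer.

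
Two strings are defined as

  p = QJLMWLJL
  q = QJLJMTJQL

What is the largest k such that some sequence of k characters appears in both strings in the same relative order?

6

Let dp[i][j] be the LCS length of the first i characters of p and the first j characters of q. dp[i][j] = dp[i-1][j-1]+1 when the i-th and j-th characters match, else max(dp[i-1][j], dp[i][j-1]).
    ·  Q  J  L  J  M  T  J  Q  L
 ·  0  0  0  0  0  0  0  0  0  0
 Q  0  1  1  1  1  1  1  1  1  1
 J  0  1  2  2  2  2  2  2  2  2
 L  0  1  2  3  3  3  3  3  3  3
 M  0  1  2  3  3  4  4  4  4  4
 W  0  1  2  3  3  4  4  4  4  4
 L  0  1  2  3  3  4  4  4  4  5
 J  0  1  2  3  4  4  4  5  5  5
 L  0  1  2  3  4  4  4  5  5  6
dp[8][9] = 6. One LCS (by backtracking along matches): QJLMJL.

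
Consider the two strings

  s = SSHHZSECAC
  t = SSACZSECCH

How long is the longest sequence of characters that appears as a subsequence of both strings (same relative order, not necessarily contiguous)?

7

Match S at s[1]=t[1], then S at s[2]=t[2], then Z at s[5]=t[5], then S at s[6]=t[6], then E at s[7]=t[7], then C at s[8]=t[8], then C at s[10]=t[9] — 7 characters in the same relative order in both. Since dp[10][10] = 7, nothing longer is possible.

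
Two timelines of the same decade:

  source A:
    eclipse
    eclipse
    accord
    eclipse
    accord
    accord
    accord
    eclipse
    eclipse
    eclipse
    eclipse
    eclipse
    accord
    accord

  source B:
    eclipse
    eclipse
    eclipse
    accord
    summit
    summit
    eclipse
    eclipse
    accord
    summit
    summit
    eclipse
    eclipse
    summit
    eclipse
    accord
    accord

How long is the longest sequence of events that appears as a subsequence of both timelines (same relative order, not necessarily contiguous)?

Pick eclipse at source A[1]=source B[1], eclipse at source A[2]=source B[2], eclipse at source A[4]=source B[3], accord at source A[5]=source B[4], eclipse at source A[8]=source B[7], eclipse at source A[9]=source B[8], eclipse at source A[10]=source B[12], eclipse at source A[11]=source B[13], eclipse at source A[12]=source B[15], accord at source A[13]=source B[16], accord at source A[14]=source B[17]; all 11 events appear in both, in order. Since dp[14][17] = 11, nothing longer is possible.

11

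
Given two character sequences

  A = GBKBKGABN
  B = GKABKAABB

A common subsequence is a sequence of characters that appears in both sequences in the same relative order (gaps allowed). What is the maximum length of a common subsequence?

6

Let dp[i][j] be the LCS length of the first i characters of A and the first j characters of B. dp[i][j] = dp[i-1][j-1]+1 when the i-th and j-th characters match, else max(dp[i-1][j], dp[i][j-1]).
    ·  G  K  A  B  K  A  A  B  B
 ·  0  0  0  0  0  0  0  0  0  0
 G  0  1  1  1  1  1  1  1  1  1
 B  0  1  1  1  2  2  2  2  2  2
 K  0  1  2  2  2  3  3  3  3  3
 B  0  1  2  2  3  3  3  3  4  4
 K  0  1  2  2  3  4  4  4  4  4
 G  0  1  2  2  3  4  4  4  4  4
 A  0  1  2  3  3  4  5  5  5  5
 B  0  1  2  3  4  4  5  5  6  6
 N  0  1  2  3  4  4  5  5  6  6
dp[9][9] = 6. One LCS (by backtracking along matches): GKBKAB.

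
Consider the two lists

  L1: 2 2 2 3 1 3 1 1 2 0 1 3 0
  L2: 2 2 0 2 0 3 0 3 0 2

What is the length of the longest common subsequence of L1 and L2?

7

Let dp[i][j] be the LCS length of the first i values of L1 and the first j values of L2. dp[i][j] = dp[i-1][j-1]+1 when the i-th and j-th values match, else max(dp[i-1][j], dp[i][j-1]).
    ·  2  2  0  2  0  3  0  3  0  2
 ·  0  0  0  0  0  0  0  0  0  0  0
 2  0  1  1  1  1  1  1  1  1  1  1
 2  0  1  2  2  2  2  2  2  2  2  2
 2  0  1  2  2  3  3  3  3  3  3  3
 3  0  1  2  2  3  3  4  4  4  4  4
 1  0  1  2  2  3  3  4  4  4  4  4
 3  0  1  2  2  3  3  4  4  5  5  5
 1  0  1  2  2  3  3  4  4  5  5  5
 1  0  1  2  2  3  3  4  4  5  5  5
 2  0  1  2  2  3  3  4  4  5  5  6
 0  0  1  2  3  3  4  4  5  5  6  6
 1  0  1  2  3  3  4  4  5  5  6  6
 3  0  1  2  3  3  4  5  5  6  6  6
 0  0  1  2  3  3  4  5  6  6  7  7
dp[13][10] = 7. One LCS (by backtracking along matches): 2, 2, 2, 3, 0, 3, 0.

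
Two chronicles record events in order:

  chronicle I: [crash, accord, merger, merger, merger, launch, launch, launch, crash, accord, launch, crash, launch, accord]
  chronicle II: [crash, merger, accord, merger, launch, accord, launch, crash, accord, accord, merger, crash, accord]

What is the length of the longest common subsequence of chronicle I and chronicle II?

9

Match crash at chronicle I[1]=chronicle II[1] → accord at chronicle I[2]=chronicle II[3] → merger at chronicle I[5]=chronicle II[4] → launch at chronicle I[6]=chronicle II[5] → launch at chronicle I[8]=chronicle II[7] → crash at chronicle I[9]=chronicle II[8] → accord at chronicle I[10]=chronicle II[10] → crash at chronicle I[12]=chronicle II[12] → accord at chronicle I[14]=chronicle II[13] — 9 events in the same relative order in both. dp[14][13] = 9 confirms this is the maximum.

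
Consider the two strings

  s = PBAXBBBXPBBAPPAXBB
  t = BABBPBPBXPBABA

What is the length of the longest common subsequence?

Match B (s #2, t #1); then A (s #3, t #2); then B (s #5, t #4); then B (s #6, t #6); then B (s #7, t #8); then X (s #8, t #9); then P (s #9, t #10); then B (s #10, t #11); then B (s #11, t #13); then A (s #15, t #14) — 10 characters in the same relative order in both, and the DP table's final entry dp[18][14] is also 10, so no common subsequence is longer.

10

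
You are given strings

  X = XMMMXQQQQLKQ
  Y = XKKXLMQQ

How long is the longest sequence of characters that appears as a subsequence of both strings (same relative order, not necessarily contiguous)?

4

Pick X at X[1]=Y[4]; then M at X[4]=Y[6]; then Q at X[9]=Y[7]; then Q at X[12]=Y[8]; all 4 characters appear in both, in order. dp[12][8] = 4 confirms this is the maximum.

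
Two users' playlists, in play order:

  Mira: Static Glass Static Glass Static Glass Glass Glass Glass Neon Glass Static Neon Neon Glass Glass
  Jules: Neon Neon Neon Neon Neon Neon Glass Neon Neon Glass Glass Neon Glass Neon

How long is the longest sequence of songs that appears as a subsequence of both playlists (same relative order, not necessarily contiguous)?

6

Pick Glass [2,7] → Glass [8,10] → Glass [9,11] → Neon [10,12] → Glass [11,13] → Neon [14,14]; all 6 songs appear in both, in order. dp[16][14] = 6 confirms this is the maximum.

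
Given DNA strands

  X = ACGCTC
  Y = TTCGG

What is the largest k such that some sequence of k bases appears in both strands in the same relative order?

2

Let dp[i][j] be the LCS length of the first i bases of X and the first j bases of Y. dp[i][j] = dp[i-1][j-1]+1 when the i-th and j-th bases match, else max(dp[i-1][j], dp[i][j-1]).
    ·  T  T  C  G  G
 ·  0  0  0  0  0  0
 A  0  0  0  0  0  0
 C  0  0  0  1  1  1
 G  0  0  0  1  2  2
 C  0  0  0  1  2  2
 T  0  1  1  1  2  2
 C  0  1  1  2  2  2
dp[6][5] = 2. One LCS (by backtracking along matches): CG.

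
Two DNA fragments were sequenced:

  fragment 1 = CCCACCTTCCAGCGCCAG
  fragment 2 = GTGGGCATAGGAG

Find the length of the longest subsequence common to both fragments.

8

Match C [3,6], A [4,7], T [8,8], A [11,9], G [12,10], G [14,11], A [17,12], G [18,13] — 8 bases in the same relative order in both. The LCS DP gives dp[18][13] = 8, so this is optimal.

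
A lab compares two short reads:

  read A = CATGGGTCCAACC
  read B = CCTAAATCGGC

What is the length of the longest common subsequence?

One common subsequence of length 6: C (read A #1, read B #2) → A (read A #2, read B #6) → T (read A #3, read B #7) → G (read A #5, read B #9) → G (read A #6, read B #10) → C (read A #13, read B #11). The LCS DP gives dp[13][11] = 6, so this is optimal.

6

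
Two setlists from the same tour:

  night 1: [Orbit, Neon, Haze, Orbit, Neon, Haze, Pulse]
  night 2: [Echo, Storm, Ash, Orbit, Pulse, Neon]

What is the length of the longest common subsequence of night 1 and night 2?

One common subsequence of length 2: Orbit [1,4], Neon [5,6]. Since dp[7][6] = 2, nothing longer is possible.

2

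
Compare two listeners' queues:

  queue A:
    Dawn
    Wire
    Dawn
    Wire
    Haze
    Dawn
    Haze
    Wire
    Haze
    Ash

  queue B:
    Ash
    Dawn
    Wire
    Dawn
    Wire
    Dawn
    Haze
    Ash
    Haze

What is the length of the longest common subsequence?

One common subsequence of length 7: Dawn at queue A[1]=queue B[2], Wire at queue A[2]=queue B[3], Dawn at queue A[3]=queue B[4], Wire at queue A[4]=queue B[5], Dawn at queue A[6]=queue B[6], Haze at queue A[7]=queue B[7], Haze at queue A[9]=queue B[9]. dp[10][9] = 7 confirms this is the maximum.

7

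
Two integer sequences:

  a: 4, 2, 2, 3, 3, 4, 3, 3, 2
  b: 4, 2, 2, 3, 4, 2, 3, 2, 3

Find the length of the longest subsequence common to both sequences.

Match 4 [1,1] → 2 [2,2] → 2 [3,3] → 3 [5,4] → 4 [6,5] → 3 [7,7] → 3 [8,9] — 7 values in the same relative order in both. Since dp[9][9] = 7, nothing longer is possible.

7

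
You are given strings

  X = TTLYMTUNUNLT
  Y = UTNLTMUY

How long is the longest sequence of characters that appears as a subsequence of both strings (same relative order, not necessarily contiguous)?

Let dp[i][j] be the LCS length of the first i characters of X and the first j characters of Y. dp[i][j] = dp[i-1][j-1]+1 when the i-th and j-th characters match, else max(dp[i-1][j], dp[i][j-1]).
    ·  U  T  N  L  T  M  U  Y
 ·  0  0  0  0  0  0  0  0  0
 T  0  0  1  1  1  1  1  1  1
 T  0  0  1  1  1  2  2  2  2
 L  0  0  1  1  2  2  2  2  2
 Y  0  0  1  1  2  2  2  2  3
 M  0  0  1  1  2  2  3  3  3
 T  0  0  1  1  2  3  3  3  3
 U  0  1  1  1  2  3  3  4  4
 N  0  1  1  2  2  3  3  4  4
 U  0  1  1  2  2  3  3  4  4
 N  0  1  1  2  2  3  3  4  4
 L  0  1  1  2  3  3  3  4  4
 T  0  1  2  2  3  4  4  4  4
dp[12][8] = 4. One LCS (by backtracking along matches): TTMU.

4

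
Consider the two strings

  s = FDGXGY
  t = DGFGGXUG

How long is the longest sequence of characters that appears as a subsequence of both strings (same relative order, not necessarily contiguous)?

4

Let dp[i][j] be the LCS length of the first i characters of s and the first j characters of t. dp[i][j] = dp[i-1][j-1]+1 when the i-th and j-th characters match, else max(dp[i-1][j], dp[i][j-1]).
    ·  D  G  F  G  G  X  U  G
 ·  0  0  0  0  0  0  0  0  0
 F  0  0  0  1  1  1  1  1  1
 D  0  1  1  1  1  1  1  1  1
 G  0  1  2  2  2  2  2  2  2
 X  0  1  2  2  2  2  3  3  3
 G  0  1  2  2  3  3  3  3  4
 Y  0  1  2  2  3  3  3  3  4
dp[6][8] = 4. One LCS (by backtracking along matches): FGXG.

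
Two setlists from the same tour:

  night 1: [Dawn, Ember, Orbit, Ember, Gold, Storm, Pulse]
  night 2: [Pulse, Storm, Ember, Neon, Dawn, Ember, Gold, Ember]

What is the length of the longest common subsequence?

One common subsequence of length 3: Dawn at night 1[1]=night 2[5], then Ember at night 1[2]=night 2[6], then Ember at night 1[4]=night 2[8]. The LCS DP gives dp[7][8] = 3, so this is optimal.

3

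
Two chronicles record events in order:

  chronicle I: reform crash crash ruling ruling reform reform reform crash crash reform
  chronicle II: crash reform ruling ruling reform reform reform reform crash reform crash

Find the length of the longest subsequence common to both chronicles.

Pick reform (chronicle I #1, chronicle II #2), then ruling (chronicle I #4, chronicle II #3), then ruling (chronicle I #5, chronicle II #4), then reform (chronicle I #6, chronicle II #6), then reform (chronicle I #7, chronicle II #7), then reform (chronicle I #8, chronicle II #8), then crash (chronicle I #9, chronicle II #9), then crash (chronicle I #10, chronicle II #11); all 8 events appear in both, in order. The LCS DP gives dp[11][11] = 8, so this is optimal.

8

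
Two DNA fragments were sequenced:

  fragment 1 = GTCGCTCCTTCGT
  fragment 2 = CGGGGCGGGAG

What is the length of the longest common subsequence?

Let dp[i][j] be the LCS length of the first i bases of fragment 1 and the first j bases of fragment 2. dp[i][j] = dp[i-1][j-1]+1 when the i-th and j-th bases match, else max(dp[i-1][j], dp[i][j-1]).
    ·  C  G  G  G  G  C  G  G  G  A  G
 ·  0  0  0  0  0  0  0  0  0  0  0  0
 G  0  0  1  1  1  1  1  1  1  1  1  1
 T  0  0  1  1  1  1  1  1  1  1  1  1
 C  0  1  1  1  1  1  2  2  2  2  2  2
 G  0  1  2  2  2  2  2  3  3  3  3  3
 C  0  1  2  2  2  2  3  3  3  3  3  3
 T  0  1  2  2  2  2  3  3  3  3  3  3
 C  0  1  2  2  2  2  3  3  3  3  3  3
 C  0  1  2  2  2  2  3  3  3  3  3  3
 T  0  1  2  2  2  2  3  3  3  3  3  3
 T  0  1  2  2  2  2  3  3  3  3  3  3
 C  0  1  2  2  2  2  3  3  3  3  3  3
 G  0  1  2  3  3  3  3  4  4  4  4  4
 T  0  1  2  3  3  3  3  4  4  4  4  4
dp[13][11] = 4. One LCS (by backtracking along matches): GCGG.

4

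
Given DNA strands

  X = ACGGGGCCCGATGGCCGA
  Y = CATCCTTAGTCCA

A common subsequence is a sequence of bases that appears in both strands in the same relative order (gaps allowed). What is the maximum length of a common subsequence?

8

Taking A [1,2]; then C [2,4]; then C [7,5]; then G [10,9]; then T [12,10]; then C [15,11]; then C [16,12]; then A [18,13] gives a common subsequence of length 8. The LCS DP gives dp[18][13] = 8, so this is optimal.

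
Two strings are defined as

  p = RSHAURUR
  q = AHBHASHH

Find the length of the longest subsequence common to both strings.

2

Pick S (p #2, q #6) → H (p #3, q #8); all 2 characters appear in both, in order. Since dp[8][8] = 2, nothing longer is possible.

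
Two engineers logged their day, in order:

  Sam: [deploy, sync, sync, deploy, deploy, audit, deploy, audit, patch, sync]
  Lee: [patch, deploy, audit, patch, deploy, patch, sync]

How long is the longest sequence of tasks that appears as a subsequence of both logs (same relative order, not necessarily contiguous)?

5

One common subsequence of length 5: deploy at Sam[5]=Lee[2] → audit at Sam[6]=Lee[3] → deploy at Sam[7]=Lee[5] → patch at Sam[9]=Lee[6] → sync at Sam[10]=Lee[7]. The LCS DP gives dp[10][7] = 5, so this is optimal.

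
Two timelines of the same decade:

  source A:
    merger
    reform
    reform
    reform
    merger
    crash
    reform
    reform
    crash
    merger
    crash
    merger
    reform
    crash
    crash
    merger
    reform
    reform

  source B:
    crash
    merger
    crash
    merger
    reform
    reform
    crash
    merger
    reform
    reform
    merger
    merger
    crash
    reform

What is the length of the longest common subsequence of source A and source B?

10

One common subsequence of length 10: merger [1,4], then reform [2,5], then reform [3,6], then merger [5,8], then reform [7,9], then reform [8,10], then merger [10,11], then merger [12,12], then crash [15,13], then reform [18,14], and the DP table's final entry dp[18][14] is also 10, so no common subsequence is longer.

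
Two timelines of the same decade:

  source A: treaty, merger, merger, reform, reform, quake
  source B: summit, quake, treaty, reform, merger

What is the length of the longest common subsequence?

2

Match treaty at source A[1]=source B[3]; then merger at source A[3]=source B[5] — 2 events in the same relative order in both. The LCS DP gives dp[6][5] = 2, so this is optimal.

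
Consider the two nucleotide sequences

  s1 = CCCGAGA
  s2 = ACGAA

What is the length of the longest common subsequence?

4

Match C at s1[3]=s2[2], G at s1[4]=s2[3], A at s1[5]=s2[4], A at s1[7]=s2[5] — 4 bases in the same relative order in both. The LCS DP gives dp[7][5] = 4, so this is optimal.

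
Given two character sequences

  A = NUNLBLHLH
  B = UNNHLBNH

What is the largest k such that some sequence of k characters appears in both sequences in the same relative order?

5

Match N at A[1]=B[2], then N at A[3]=B[3], then L at A[4]=B[5], then B at A[5]=B[6], then H at A[9]=B[8] — 5 characters in the same relative order in both, and the DP table's final entry dp[9][8] is also 5, so no common subsequence is longer.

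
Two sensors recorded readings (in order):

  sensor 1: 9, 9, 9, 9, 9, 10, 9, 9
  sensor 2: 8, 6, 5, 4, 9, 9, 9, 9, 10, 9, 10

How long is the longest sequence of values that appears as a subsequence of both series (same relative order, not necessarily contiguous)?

Taking 9 (sensor 1 #1, sensor 2 #5), 9 (sensor 1 #2, sensor 2 #6), 9 (sensor 1 #3, sensor 2 #7), 9 (sensor 1 #4, sensor 2 #8), 9 (sensor 1 #5, sensor 2 #10), 10 (sensor 1 #6, sensor 2 #11) gives a common subsequence of length 6. dp[8][11] = 6 confirms this is the maximum.

6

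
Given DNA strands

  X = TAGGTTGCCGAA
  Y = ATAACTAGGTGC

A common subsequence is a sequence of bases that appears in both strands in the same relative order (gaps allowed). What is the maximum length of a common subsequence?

7

Let dp[i][j] be the LCS length of the first i bases of X and the first j bases of Y. dp[i][j] = dp[i-1][j-1]+1 when the i-th and j-th bases match, else max(dp[i-1][j], dp[i][j-1]).
    ·  A  T  A  A  C  T  A  G  G  T  G  C
 ·  0  0  0  0  0  0  0  0  0  0  0  0  0
 T  0  0  1  1  1  1  1  1  1  1  1  1  1
 A  0  1  1  2  2  2  2  2  2  2  2  2  2
 G  0  1  1  2  2  2  2  2  3  3  3  3  3
 G  0  1  1  2  2  2  2  2  3  4  4  4  4
 T  0  1  2  2  2  2  3  3  3  4  5  5  5
 T  0  1  2  2  2  2  3  3  3  4  5  5  5
 G  0  1  2  2  2  2  3  3  4  4  5  6  6
 C  0  1  2  2  2  3  3  3  4  4  5  6  7
 C  0  1  2  2  2  3  3  3  4  4  5  6  7
 G  0  1  2  2  2  3  3  3  4  5  5  6  7
 A  0  1  2  3  3  3  3  4  4  5  5  6  7
 A  0  1  2  3  4  4  4  4  4  5  5  6  7
dp[12][12] = 7. One LCS (by backtracking along matches): TAGGTGC.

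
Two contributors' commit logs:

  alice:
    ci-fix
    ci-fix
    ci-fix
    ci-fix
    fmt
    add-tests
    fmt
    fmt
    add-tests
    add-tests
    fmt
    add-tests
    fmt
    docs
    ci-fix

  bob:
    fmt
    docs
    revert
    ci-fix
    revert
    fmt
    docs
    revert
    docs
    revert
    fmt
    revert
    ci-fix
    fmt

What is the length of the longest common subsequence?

4

One common subsequence of length 4: ci-fix [1,4]; then fmt [5,6]; then fmt [7,11]; then fmt [13,14]. Since dp[15][14] = 4, nothing longer is possible.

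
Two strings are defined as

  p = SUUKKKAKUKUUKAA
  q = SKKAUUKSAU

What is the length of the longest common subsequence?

8

Pick S [1,1], K [5,2], K [6,3], A [7,4], U [11,5], U [12,6], K [13,7], A [14,9]; all 8 characters appear in both, in order, and the DP table's final entry dp[15][10] is also 8, so no common subsequence is longer.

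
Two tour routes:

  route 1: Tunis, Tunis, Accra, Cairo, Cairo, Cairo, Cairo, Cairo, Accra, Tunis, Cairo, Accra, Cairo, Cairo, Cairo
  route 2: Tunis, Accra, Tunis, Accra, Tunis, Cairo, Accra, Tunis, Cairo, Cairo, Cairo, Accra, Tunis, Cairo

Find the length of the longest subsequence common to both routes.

One common subsequence of length 10: Tunis at route 1[1]=route 2[1], then Tunis at route 1[2]=route 2[3], then Accra at route 1[3]=route 2[4], then Cairo at route 1[4]=route 2[6], then Cairo at route 1[6]=route 2[9], then Cairo at route 1[7]=route 2[10], then Cairo at route 1[8]=route 2[11], then Accra at route 1[9]=route 2[12], then Tunis at route 1[10]=route 2[13], then Cairo at route 1[15]=route 2[14]. dp[15][14] = 10 confirms this is the maximum.

10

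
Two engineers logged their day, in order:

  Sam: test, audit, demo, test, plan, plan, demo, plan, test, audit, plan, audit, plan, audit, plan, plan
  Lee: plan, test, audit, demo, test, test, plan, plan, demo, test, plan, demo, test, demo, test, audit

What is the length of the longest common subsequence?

10

Taking test (Sam #1, Lee #2), then audit (Sam #2, Lee #3), then demo (Sam #3, Lee #4), then test (Sam #4, Lee #6), then plan (Sam #5, Lee #7), then plan (Sam #6, Lee #8), then demo (Sam #7, Lee #9), then plan (Sam #8, Lee #11), then test (Sam #9, Lee #15), then audit (Sam #14, Lee #16) gives a common subsequence of length 10, and the DP table's final entry dp[16][16] is also 10, so no common subsequence is longer.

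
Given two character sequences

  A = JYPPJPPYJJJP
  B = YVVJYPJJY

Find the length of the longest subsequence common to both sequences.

5

Let dp[i][j] be the LCS length of the first i characters of A and the first j characters of B. dp[i][j] = dp[i-1][j-1]+1 when the i-th and j-th characters match, else max(dp[i-1][j], dp[i][j-1]).
    ·  Y  V  V  J  Y  P  J  J  Y
 ·  0  0  0  0  0  0  0  0  0  0
 J  0  0  0  0  1  1  1  1  1  1
 Y  0  1  1  1  1  2  2  2  2  2
 P  0  1  1  1  1  2  3  3  3  3
 P  0  1  1  1  1  2  3  3  3  3
 J  0  1  1  1  2  2  3  4  4  4
 P  0  1  1  1  2  2  3  4  4  4
 P  0  1  1  1  2  2  3  4  4  4
 Y  0  1  1  1  2  3  3  4  4  5
 J  0  1  1  1  2  3  3  4  5  5
 J  0  1  1  1  2  3  3  4  5  5
 J  0  1  1  1  2  3  3  4  5  5
 P  0  1  1  1  2  3  4  4  5  5
dp[12][9] = 5. One LCS (by backtracking along matches): JYPJY.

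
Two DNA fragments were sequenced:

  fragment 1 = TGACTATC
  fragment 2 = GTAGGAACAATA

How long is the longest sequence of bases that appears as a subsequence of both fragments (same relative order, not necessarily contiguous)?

Pick T (fragment 1 #1, fragment 2 #2); then G (fragment 1 #2, fragment 2 #5); then A (fragment 1 #3, fragment 2 #7); then C (fragment 1 #4, fragment 2 #8); then T (fragment 1 #5, fragment 2 #11); then A (fragment 1 #6, fragment 2 #12); all 6 bases appear in both, in order. Since dp[8][12] = 6, nothing longer is possible.

6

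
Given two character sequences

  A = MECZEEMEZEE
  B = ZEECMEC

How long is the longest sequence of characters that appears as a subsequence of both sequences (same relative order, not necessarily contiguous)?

Taking Z at A[4]=B[1]; then E at A[5]=B[2]; then E at A[6]=B[3]; then M at A[7]=B[5]; then E at A[8]=B[6] gives a common subsequence of length 5, and the DP table's final entry dp[11][7] is also 5, so no common subsequence is longer.

5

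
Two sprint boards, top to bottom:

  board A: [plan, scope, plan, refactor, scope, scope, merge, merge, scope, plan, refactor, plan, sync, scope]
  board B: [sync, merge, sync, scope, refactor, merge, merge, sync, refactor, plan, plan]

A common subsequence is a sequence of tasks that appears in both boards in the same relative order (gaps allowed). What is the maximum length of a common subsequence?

6

Match scope [2,4]; then refactor [4,5]; then merge [7,6]; then merge [8,7]; then plan [10,10]; then plan [12,11] — 6 tasks in the same relative order in both. Since dp[14][11] = 6, nothing longer is possible.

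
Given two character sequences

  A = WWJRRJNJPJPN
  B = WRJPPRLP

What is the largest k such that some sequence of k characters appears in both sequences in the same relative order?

5

One common subsequence of length 5: W [2,1] → R [5,2] → J [6,3] → P [9,5] → P [11,8]. Since dp[12][8] = 5, nothing longer is possible.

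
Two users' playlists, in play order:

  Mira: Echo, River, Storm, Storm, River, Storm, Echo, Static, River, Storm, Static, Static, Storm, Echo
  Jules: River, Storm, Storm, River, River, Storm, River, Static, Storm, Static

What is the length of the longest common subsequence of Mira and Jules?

Pick River at Mira[2]=Jules[1], Storm at Mira[3]=Jules[2], Storm at Mira[4]=Jules[3], River at Mira[5]=Jules[5], Storm at Mira[6]=Jules[6], Static at Mira[8]=Jules[8], Storm at Mira[10]=Jules[9], Static at Mira[12]=Jules[10]; all 8 songs appear in both, in order, and the DP table's final entry dp[14][10] is also 8, so no common subsequence is longer.

8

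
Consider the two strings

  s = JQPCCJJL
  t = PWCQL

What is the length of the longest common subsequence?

3

Let dp[i][j] be the LCS length of the first i characters of s and the first j characters of t. dp[i][j] = dp[i-1][j-1]+1 when the i-th and j-th characters match, else max(dp[i-1][j], dp[i][j-1]).
    ·  P  W  C  Q  L
 ·  0  0  0  0  0  0
 J  0  0  0  0  0  0
 Q  0  0  0  0  1  1
 P  0  1  1  1  1  1
 C  0  1  1  2  2  2
 C  0  1  1  2  2  2
 J  0  1  1  2  2  2
 J  0  1  1  2  2  2
 L  0  1  1  2  2  3
dp[8][5] = 3. One LCS (by backtracking along matches): PCL.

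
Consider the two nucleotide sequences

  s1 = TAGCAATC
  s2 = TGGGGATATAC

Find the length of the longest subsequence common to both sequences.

Let dp[i][j] be the LCS length of the first i bases of s1 and the first j bases of s2. dp[i][j] = dp[i-1][j-1]+1 when the i-th and j-th bases match, else max(dp[i-1][j], dp[i][j-1]).
    ·  T  G  G  G  G  A  T  A  T  A  C
 ·  0  0  0  0  0  0  0  0  0  0  0  0
 T  0  1  1  1  1  1  1  1  1  1  1  1
 A  0  1  1  1  1  1  2  2  2  2  2  2
 G  0  1  2  2  2  2  2  2  2  2  2  2
 C  0  1  2  2  2  2  2  2  2  2  2  3
 A  0  1  2  2  2  2  3  3  3  3  3  3
 A  0  1  2  2  2  2  3  3  4  4  4  4
 T  0  1  2  2  2  2  3  4  4  5  5  5
 C  0  1  2  2  2  2  3  4  4  5  5  6
dp[8][11] = 6. One LCS (by backtracking along matches): TGAATC.

6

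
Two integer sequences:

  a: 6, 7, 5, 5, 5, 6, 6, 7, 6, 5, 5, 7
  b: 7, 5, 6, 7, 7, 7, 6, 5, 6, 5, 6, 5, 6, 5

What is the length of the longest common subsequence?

One common subsequence of length 7: 6 (a #1, b #3) → 7 (a #2, b #6) → 5 (a #3, b #8) → 5 (a #4, b #10) → 5 (a #5, b #12) → 6 (a #9, b #13) → 5 (a #11, b #14). The LCS DP gives dp[12][14] = 7, so this is optimal.

7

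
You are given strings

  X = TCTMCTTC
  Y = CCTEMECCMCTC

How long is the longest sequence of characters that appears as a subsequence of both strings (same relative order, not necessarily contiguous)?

6

Let dp[i][j] be the LCS length of the first i characters of X and the first j characters of Y. dp[i][j] = dp[i-1][j-1]+1 when the i-th and j-th characters match, else max(dp[i-1][j], dp[i][j-1]).
    ·  C  C  T  E  M  E  C  C  M  C  T  C
 ·  0  0  0  0  0  0  0  0  0  0  0  0  0
 T  0  0  0  1  1  1  1  1  1  1  1  1  1
 C  0  1  1  1  1  1  1  2  2  2  2  2  2
 T  0  1  1  2  2  2  2  2  2  2  2  3  3
 M  0  1  1  2  2  3  3  3  3  3  3  3  3
 C  0  1  2  2  2  3  3  4  4  4  4  4  4
 T  0  1  2  3  3  3  3  4  4  4  4  5  5
 T  0  1  2  3  3  3  3  4  4  4  4  5  5
 C  0  1  2  3  3  3  3  4  5  5  5  5  6
dp[8][12] = 6. One LCS (by backtracking along matches): TCMCTC.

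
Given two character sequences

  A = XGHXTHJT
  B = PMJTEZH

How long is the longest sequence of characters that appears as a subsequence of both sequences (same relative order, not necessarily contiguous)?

Let dp[i][j] be the LCS length of the first i characters of A and the first j characters of B. dp[i][j] = dp[i-1][j-1]+1 when the i-th and j-th characters match, else max(dp[i-1][j], dp[i][j-1]).
    ·  P  M  J  T  E  Z  H
 ·  0  0  0  0  0  0  0  0
 X  0  0  0  0  0  0  0  0
 G  0  0  0  0  0  0  0  0
 H  0  0  0  0  0  0  0  1
 X  0  0  0  0  0  0  0  1
 T  0  0  0  0  1  1  1  1
 H  0  0  0  0  1  1  1  2
 J  0  0  0  1  1  1  1  2
 T  0  0  0  1  2  2  2  2
dp[8][7] = 2. One LCS (by backtracking along matches): TH.

2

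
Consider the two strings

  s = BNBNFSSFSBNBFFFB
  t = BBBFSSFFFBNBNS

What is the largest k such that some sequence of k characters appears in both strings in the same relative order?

9

Pick B [1,2] → B [3,3] → F [5,4] → S [6,5] → S [7,6] → F [8,9] → B [10,10] → N [11,11] → B [12,12]; all 9 characters appear in both, in order. dp[16][14] = 9 confirms this is the maximum.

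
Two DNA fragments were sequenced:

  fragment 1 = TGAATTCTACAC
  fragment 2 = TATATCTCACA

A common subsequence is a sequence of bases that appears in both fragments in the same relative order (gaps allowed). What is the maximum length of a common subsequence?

Match T [1,1] → A [3,2] → A [4,4] → T [5,5] → T [6,7] → C [7,8] → A [9,9] → C [10,10] → A [11,11] — 9 bases in the same relative order in both. dp[12][11] = 9 confirms this is the maximum.

9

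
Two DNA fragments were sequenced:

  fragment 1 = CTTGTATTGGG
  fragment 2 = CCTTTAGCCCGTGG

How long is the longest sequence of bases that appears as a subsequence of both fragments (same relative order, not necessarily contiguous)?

Taking C at fragment 1[1]=fragment 2[2], T at fragment 1[2]=fragment 2[3], T at fragment 1[3]=fragment 2[4], T at fragment 1[5]=fragment 2[5], A at fragment 1[6]=fragment 2[6], T at fragment 1[8]=fragment 2[12], G at fragment 1[10]=fragment 2[13], G at fragment 1[11]=fragment 2[14] gives a common subsequence of length 8. Since dp[11][14] = 8, nothing longer is possible.

8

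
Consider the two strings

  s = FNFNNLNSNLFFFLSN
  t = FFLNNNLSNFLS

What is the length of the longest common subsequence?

10

Taking F (s #1, t #2); then N (s #2, t #4); then N (s #4, t #5); then N (s #5, t #6); then L (s #6, t #7); then S (s #8, t #8); then N (s #9, t #9); then F (s #13, t #10); then L (s #14, t #11); then S (s #15, t #12) gives a common subsequence of length 10. dp[16][12] = 10 confirms this is the maximum.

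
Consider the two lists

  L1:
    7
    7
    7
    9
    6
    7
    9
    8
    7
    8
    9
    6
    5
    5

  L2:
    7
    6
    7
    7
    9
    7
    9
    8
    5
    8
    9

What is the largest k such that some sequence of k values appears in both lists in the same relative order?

One common subsequence of length 9: 7 [1,1]; then 7 [2,3]; then 7 [3,4]; then 9 [4,5]; then 7 [6,6]; then 9 [7,7]; then 8 [8,8]; then 8 [10,10]; then 9 [11,11]. Since dp[14][11] = 9, nothing longer is possible.

9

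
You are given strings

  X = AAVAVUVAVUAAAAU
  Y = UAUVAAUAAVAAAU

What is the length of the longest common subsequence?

Match A at X[1]=Y[2]; then A at X[2]=Y[5]; then A at X[4]=Y[6]; then U at X[6]=Y[7]; then A at X[8]=Y[9]; then V at X[9]=Y[10]; then A at X[12]=Y[11]; then A at X[13]=Y[12]; then A at X[14]=Y[13]; then U at X[15]=Y[14] — 10 characters in the same relative order in both. Since dp[15][14] = 10, nothing longer is possible.

10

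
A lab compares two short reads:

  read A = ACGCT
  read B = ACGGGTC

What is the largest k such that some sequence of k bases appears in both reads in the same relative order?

4

Match A at read A[1]=read B[1], C at read A[2]=read B[2], G at read A[3]=read B[5], C at read A[4]=read B[7] — 4 bases in the same relative order in both. The LCS DP gives dp[5][7] = 4, so this is optimal.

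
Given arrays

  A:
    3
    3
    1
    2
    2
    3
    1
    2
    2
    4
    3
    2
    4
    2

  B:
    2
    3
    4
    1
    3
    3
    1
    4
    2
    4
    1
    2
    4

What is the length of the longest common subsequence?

8

Taking 3 [1,2], then 3 [2,5], then 3 [6,6], then 1 [7,7], then 2 [9,9], then 4 [10,10], then 2 [12,12], then 4 [13,13] gives a common subsequence of length 8. Since dp[14][13] = 8, nothing longer is possible.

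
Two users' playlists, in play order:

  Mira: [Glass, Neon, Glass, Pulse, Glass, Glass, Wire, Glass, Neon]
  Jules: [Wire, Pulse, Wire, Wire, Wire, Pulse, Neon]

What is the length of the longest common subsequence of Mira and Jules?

Pick Pulse at Mira[4]=Jules[2]; then Wire at Mira[7]=Jules[5]; then Neon at Mira[9]=Jules[7]; all 3 songs appear in both, in order. The LCS DP gives dp[9][7] = 3, so this is optimal.

3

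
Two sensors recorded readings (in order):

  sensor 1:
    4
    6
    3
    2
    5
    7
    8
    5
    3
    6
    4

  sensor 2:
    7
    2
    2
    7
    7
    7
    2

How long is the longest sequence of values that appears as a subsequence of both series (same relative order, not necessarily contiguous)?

2

Pick 2 [4,3], then 7 [6,6]; all 2 values appear in both, in order. Since dp[11][7] = 2, nothing longer is possible.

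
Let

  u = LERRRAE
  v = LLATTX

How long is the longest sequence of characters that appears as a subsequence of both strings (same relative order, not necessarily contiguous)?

Let dp[i][j] be the LCS length of the first i characters of u and the first j characters of v. dp[i][j] = dp[i-1][j-1]+1 when the i-th and j-th characters match, else max(dp[i-1][j], dp[i][j-1]).
    ·  L  L  A  T  T  X
 ·  0  0  0  0  0  0  0
 L  0  1  1  1  1  1  1
 E  0  1  1  1  1  1  1
 R  0  1  1  1  1  1  1
 R  0  1  1  1  1  1  1
 R  0  1  1  1  1  1  1
 A  0  1  1  2  2  2  2
 E  0  1  1  2  2  2  2
dp[7][6] = 2. One LCS (by backtracking along matches): LA.

2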